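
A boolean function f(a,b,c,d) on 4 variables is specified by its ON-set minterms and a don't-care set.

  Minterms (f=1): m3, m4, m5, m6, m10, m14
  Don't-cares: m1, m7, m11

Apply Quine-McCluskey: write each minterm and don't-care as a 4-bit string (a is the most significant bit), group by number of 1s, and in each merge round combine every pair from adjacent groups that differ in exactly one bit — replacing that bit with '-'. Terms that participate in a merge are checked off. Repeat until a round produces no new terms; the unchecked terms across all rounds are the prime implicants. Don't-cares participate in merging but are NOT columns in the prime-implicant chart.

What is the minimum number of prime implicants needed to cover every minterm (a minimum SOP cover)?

[col 0] 0001*, 0011*, 0100*, 0101*, 0110*, 0111*, 1010*, 1011*, 1110*
[col 1] -011, -110, 0-01*, 0-11*, 00-1*, 01-0*, 01-1*, 010-*, 011-*, 1-10, 101-
[col 2] 0--1, 01--
Prime implicants: -011, -110, 0--1, 01--, 1-10, 101-
PI chart (minterm → PIs covering it):
  3 | -011,0--1
  4 | 01--  (sole → essential)
  5 | 0--1,01--
  6 | -110,01--
  10 | 1-10,101-
  14 | -110,1-10
Essential prime implicants: 01--
Petrick residual → -011, 1-10
Minimum SOP uses 3 PIs: b'cd + a'b + acd'

3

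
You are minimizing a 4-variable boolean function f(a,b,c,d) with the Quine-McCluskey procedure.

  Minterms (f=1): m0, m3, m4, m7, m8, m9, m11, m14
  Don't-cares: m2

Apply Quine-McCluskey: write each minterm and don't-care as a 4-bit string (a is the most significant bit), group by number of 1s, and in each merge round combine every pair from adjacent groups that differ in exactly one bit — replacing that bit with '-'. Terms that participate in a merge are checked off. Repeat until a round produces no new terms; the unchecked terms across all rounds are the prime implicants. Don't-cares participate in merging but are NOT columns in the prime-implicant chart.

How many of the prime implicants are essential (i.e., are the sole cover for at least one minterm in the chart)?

3

Round 0: 0000✓ 0010✓ 0011✓ 0100✓ 0111✓ 1000✓ 1001✓ 1011✓ 1110
Round 1: -000 -011 0-00 0-11 00-0 001- 10-1 100-
PIs = {-000, -011, 0-00, 0-11, 00-0, 001-, 10-1, 100-, 1110}
Coverage chart:
  m0: -000,0-00,00-0
  m3: -011,0-11,001-
  m4: 0-00 ←essential
  m7: 0-11 ←essential
  m8: -000,100-
  m9: 10-1,100-
  m11: -011,10-1
  m14: 1110 ←essential
Essential: 0-00, 0-11, 1110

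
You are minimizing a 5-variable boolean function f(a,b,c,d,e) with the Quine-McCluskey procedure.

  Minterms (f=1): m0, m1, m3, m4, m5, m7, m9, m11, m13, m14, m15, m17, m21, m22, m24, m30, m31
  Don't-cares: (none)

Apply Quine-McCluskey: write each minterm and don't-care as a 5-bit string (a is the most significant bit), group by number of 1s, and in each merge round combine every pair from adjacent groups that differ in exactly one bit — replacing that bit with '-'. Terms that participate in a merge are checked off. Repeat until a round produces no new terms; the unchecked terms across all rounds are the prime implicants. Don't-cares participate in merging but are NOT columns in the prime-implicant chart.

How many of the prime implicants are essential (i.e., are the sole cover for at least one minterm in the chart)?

[col 0] 00000*, 00001*, 00011*, 00100*, 00101*, 00111*, 01001*, 01011*, 01101*, 01110*, 01111*, 10001*, 10101*, 10110*, 11000, 11110*, 11111*
[col 1] -0001*, -0101*, -1110*, -1111*, 0-001*, 0-011*, 0-101*, 0-111*, 00-00*, 00-01*, 00-11*, 000-1*, 0000-*, 001-1*, 0010-*, 01-01*, 01-11*, 010-1*, 011-1*, 0111-*, 1-110, 10-01*, 1111-*
[col 2] -0-01, -111-, 0--01*, 0--11*, 0-0-1*, 0-1-1*, 00--1*, 00-0-, 01--1*
[col 3] 0---1
Prime implicants: -0-01, -111-, 0---1, 00-0-, 1-110, 11000
PI chart (minterm → PIs covering it):
  0 | 00-0-  (sole → essential)
  1 | -0-01,0---1,00-0-
  3 | 0---1  (sole → essential)
  4 | 00-0-  (sole → essential)
  5 | -0-01,0---1,00-0-
  7 | 0---1  (sole → essential)
  9 | 0---1  (sole → essential)
  11 | 0---1  (sole → essential)
  13 | 0---1  (sole → essential)
  14 | -111-  (sole → essential)
  15 | -111-,0---1
  17 | -0-01  (sole → essential)
  21 | -0-01  (sole → essential)
  22 | 1-110  (sole → essential)
  24 | 11000  (sole → essential)
  30 | -111-,1-110
  31 | -111-  (sole → essential)
Essential prime implicants: -0-01, -111-, 0---1, 00-0-, 1-110, 11000

6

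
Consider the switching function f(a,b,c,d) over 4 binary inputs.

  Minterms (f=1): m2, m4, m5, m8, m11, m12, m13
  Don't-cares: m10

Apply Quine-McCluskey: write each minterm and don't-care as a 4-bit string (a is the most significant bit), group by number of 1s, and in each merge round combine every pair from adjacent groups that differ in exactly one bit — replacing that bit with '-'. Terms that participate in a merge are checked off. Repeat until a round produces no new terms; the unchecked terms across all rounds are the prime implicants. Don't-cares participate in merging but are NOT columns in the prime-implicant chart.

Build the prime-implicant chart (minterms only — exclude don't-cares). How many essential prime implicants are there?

Round 0: 0010✓ 0100✓ 0101✓ 1000✓ 1010✓ 1011✓ 1100✓ 1101✓
Round 1: -010 -100✓ -101✓ 010-✓ 1-00 10-0 101- 110-✓
Round 2: -10-
PIs = {-010, -10-, 1-00, 10-0, 101-}
Coverage chart:
  m2: -010 ←essential
  m4: -10- ←essential
  m5: -10- ←essential
  m8: 1-00,10-0
  m11: 101- ←essential
  m12: -10-,1-00
  m13: -10- ←essential
Essential: -010, -10-, 101-

3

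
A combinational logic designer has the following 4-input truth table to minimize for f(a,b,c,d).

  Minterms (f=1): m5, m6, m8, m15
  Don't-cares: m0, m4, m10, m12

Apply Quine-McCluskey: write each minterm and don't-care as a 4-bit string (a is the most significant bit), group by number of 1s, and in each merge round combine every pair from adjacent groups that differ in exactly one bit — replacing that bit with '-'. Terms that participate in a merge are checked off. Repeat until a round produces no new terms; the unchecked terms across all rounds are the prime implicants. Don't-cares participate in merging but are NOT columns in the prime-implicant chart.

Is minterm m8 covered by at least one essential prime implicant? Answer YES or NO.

NO

[col 0] 0000*, 0100*, 0101*, 0110*, 1000*, 1010*, 1100*, 1111
[col 1] -000*, -100*, 0-00*, 01-0, 010-, 1-00*, 10-0
[col 2] --00
Prime implicants: --00, 01-0, 010-, 10-0, 1111
PI chart (minterm → PIs covering it):
  5 | 010-  (sole → essential)
  6 | 01-0  (sole → essential)
  8 | --00,10-0
  15 | 1111  (sole → essential)
Essential prime implicants: 01-0, 010-, 1111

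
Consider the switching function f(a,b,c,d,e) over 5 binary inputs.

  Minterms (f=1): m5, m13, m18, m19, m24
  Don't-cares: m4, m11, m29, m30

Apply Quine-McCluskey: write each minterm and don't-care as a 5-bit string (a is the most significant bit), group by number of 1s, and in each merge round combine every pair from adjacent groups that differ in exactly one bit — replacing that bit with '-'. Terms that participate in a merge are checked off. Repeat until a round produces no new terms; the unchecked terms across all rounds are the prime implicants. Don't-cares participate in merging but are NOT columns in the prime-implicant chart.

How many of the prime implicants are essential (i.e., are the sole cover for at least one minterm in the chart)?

2

[col 0] 00100*, 00101*, 01011, 01101*, 10010*, 10011*, 11000, 11101*, 11110
[col 1] -1101, 0-101, 0010-, 1001-
Prime implicants: -1101, 0-101, 0010-, 01011, 1001-, 11000, 11110
PI chart (minterm → PIs covering it):
  5 | 0-101,0010-
  13 | -1101,0-101
  18 | 1001-  (sole → essential)
  19 | 1001-  (sole → essential)
  24 | 11000  (sole → essential)
Essential prime implicants: 1001-, 11000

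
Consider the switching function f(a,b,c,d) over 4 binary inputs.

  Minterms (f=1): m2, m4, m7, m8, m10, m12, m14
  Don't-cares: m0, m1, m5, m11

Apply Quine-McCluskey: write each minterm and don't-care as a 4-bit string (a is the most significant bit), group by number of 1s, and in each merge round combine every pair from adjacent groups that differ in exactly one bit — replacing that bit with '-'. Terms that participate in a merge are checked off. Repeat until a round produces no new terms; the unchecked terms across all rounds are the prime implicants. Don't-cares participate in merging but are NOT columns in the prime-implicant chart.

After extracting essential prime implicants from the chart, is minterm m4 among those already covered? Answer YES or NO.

NO

Round 0: 0000✓ 0001✓ 0010✓ 0100✓ 0101✓ 0111✓ 1000✓ 1010✓ 1011✓ 1100✓ 1110✓
Round 1: -000✓ -010✓ -100✓ 0-00✓ 0-01✓ 00-0✓ 000-✓ 01-1 010-✓ 1-00✓ 1-10✓ 10-0✓ 101- 11-0✓
Round 2: --00 -0-0 0-0- 1--0
PIs = {--00, -0-0, 0-0-, 01-1, 1--0, 101-}
Coverage chart:
  m2: -0-0 ←essential
  m4: --00,0-0-
  m7: 01-1 ←essential
  m8: --00,-0-0,1--0
  m10: -0-0,1--0,101-
  m12: --00,1--0
  m14: 1--0 ←essential
Essential: -0-0, 01-1, 1--0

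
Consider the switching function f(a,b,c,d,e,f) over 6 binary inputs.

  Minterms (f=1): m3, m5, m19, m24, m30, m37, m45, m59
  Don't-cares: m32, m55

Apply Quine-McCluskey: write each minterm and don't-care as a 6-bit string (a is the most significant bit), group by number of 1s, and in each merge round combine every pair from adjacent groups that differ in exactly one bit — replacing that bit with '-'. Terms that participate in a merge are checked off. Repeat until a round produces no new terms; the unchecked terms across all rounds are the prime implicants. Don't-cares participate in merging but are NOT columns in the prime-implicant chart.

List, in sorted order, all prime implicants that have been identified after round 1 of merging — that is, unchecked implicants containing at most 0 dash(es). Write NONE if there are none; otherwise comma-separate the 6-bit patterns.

011000, 011110, 100000, 110111, 111011

[col 0] 000011*, 000101*, 010011*, 011000, 011110, 100000, 100101*, 101101*, 110111, 111011
[col 1] -00101, 0-0011, 10-101
Prime implicants: -00101, 0-0011, 011000, 011110, 10-101, 100000, 110111, 111011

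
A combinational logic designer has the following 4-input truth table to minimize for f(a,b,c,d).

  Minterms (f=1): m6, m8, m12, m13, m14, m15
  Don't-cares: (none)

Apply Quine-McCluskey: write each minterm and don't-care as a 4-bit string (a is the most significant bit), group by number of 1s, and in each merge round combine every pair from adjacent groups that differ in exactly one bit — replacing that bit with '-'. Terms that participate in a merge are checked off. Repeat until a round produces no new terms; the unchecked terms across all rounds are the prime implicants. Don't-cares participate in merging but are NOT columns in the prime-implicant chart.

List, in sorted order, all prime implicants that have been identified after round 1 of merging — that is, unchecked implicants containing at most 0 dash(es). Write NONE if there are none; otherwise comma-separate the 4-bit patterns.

Round 0: 0110✓ 1000✓ 1100✓ 1101✓ 1110✓ 1111✓
Round 1: -110 1-00 11-0✓ 11-1✓ 110-✓ 111-✓
Round 2: 11--
PIs = {-110, 1-00, 11--}

NONE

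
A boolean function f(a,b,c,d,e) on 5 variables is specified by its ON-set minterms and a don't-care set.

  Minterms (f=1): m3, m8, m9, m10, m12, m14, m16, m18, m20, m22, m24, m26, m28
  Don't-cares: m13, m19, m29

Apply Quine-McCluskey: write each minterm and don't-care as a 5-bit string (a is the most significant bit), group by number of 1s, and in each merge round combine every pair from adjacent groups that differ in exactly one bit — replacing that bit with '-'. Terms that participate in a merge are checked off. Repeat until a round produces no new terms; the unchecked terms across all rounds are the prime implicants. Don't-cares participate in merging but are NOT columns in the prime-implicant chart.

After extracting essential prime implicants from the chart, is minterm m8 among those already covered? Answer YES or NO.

YES

[col 0] 00011*, 01000*, 01001*, 01010*, 01100*, 01101*, 01110*, 10000*, 10010*, 10011*, 10100*, 10110*, 11000*, 11010*, 11100*, 11101*
[col 1] -0011, -1000*, -1010*, -1100*, -1101*, 01-00*, 01-01*, 01-10*, 010-0*, 0100-*, 011-0*, 0110-*, 1-000*, 1-010*, 1-100*, 10-00*, 10-10*, 100-0*, 1001-, 101-0*, 11-00*, 110-0*, 1110-*
[col 2] -1-00, -10-0, -110-, 01--0, 01-0-, 1--00, 1-0-0, 10--0
Prime implicants: -0011, -1-00, -10-0, -110-, 01--0, 01-0-, 1--00, 1-0-0, 10--0, 1001-
PI chart (minterm → PIs covering it):
  3 | -0011  (sole → essential)
  8 | -1-00,-10-0,01--0,01-0-
  9 | 01-0-  (sole → essential)
  10 | -10-0,01--0
  12 | -1-00,-110-,01--0,01-0-
  14 | 01--0  (sole → essential)
  16 | 1--00,1-0-0,10--0
  18 | 1-0-0,10--0,1001-
  20 | 1--00,10--0
  22 | 10--0  (sole → essential)
  24 | -1-00,-10-0,1--00,1-0-0
  26 | -10-0,1-0-0
  28 | -1-00,-110-,1--00
Essential prime implicants: -0011, 01--0, 01-0-, 10--0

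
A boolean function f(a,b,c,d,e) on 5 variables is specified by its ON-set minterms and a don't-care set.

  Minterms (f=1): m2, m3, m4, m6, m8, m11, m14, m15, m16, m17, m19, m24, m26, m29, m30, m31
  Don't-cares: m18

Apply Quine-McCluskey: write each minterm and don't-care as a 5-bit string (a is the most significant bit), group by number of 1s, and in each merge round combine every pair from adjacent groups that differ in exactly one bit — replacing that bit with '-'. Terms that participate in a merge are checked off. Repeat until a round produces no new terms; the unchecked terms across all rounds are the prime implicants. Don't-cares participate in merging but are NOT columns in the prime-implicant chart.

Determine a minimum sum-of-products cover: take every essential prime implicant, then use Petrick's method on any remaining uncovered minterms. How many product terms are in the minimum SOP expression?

8

Round 0: 00010✓ 00011✓ 00100✓ 00110✓ 01000✓ 01011✓ 01110✓ 01111✓ 10000✓ 10001✓ 10010✓ 10011✓ 11000✓ 11010✓ 11101✓ 11110✓ 11111✓
Round 1: -0010✓ -0011✓ -1000 -1110✓ -1111✓ 0-011 0-110 00-10 0001-✓ 001-0 01-11 0111-✓ 1-000✓ 1-010✓ 100-0✓ 100-1✓ 1000-✓ 1001-✓ 11-10 110-0✓ 111-1 1111-✓
Round 2: -001- -111- 1-0-0 100--
PIs = {-001-, -1000, -111-, 0-011, 0-110, 00-10, 001-0, 01-11, 1-0-0, 100--, 11-10, 111-1}
Coverage chart:
  m2: -001-,00-10
  m3: -001-,0-011
  m4: 001-0 ←essential
  m6: 0-110,00-10,001-0
  m8: -1000 ←essential
  m11: 0-011,01-11
  m14: -111-,0-110
  m15: -111-,01-11
  m16: 1-0-0,100--
  m17: 100-- ←essential
  m19: -001-,100--
  m24: -1000,1-0-0
  m26: 1-0-0,11-10
  m29: 111-1 ←essential
  m30: -111-,11-10
  m31: -111-,111-1
Essential: -1000, 001-0, 100--, 111-1
Petrick residual → -001-, -111-, 0-011, 1-0-0
Min cover (8 terms): b'c'd + bc'd'e' + bcd + a'c'de + a'b'ce' + ac'e' + ab'c' + abce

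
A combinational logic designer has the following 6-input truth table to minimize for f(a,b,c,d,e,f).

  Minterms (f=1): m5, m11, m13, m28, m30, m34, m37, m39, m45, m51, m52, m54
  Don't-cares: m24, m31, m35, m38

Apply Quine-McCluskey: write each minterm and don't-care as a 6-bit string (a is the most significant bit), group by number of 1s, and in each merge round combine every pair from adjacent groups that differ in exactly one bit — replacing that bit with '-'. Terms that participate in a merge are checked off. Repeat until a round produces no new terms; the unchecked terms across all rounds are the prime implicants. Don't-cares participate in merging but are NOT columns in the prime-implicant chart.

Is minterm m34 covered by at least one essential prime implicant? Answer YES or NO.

YES

Round 0: 000101✓ 001011 001101✓ 011000✓ 011100✓ 011110✓ 011111✓ 100010✓ 100011✓ 100101✓ 100110✓ 100111✓ 101101✓ 110011✓ 110100✓ 110110✓
Round 1: -00101✓ -01101✓ 00-101✓ 011-00 0111-0 01111- 1-0011 1-0110 10-101✓ 100-10✓ 100-11✓ 10001-✓ 1001-1 10011-✓ 1101-0
Round 2: -0-101 100-1-
PIs = {-0-101, 001011, 011-00, 0111-0, 01111-, 1-0011, 1-0110, 100-1-, 1001-1, 1101-0}
Coverage chart:
  m5: -0-101 ←essential
  m11: 001011 ←essential
  m13: -0-101 ←essential
  m28: 011-00,0111-0
  m30: 0111-0,01111-
  m34: 100-1- ←essential
  m37: -0-101,1001-1
  m39: 100-1-,1001-1
  m45: -0-101 ←essential
  m51: 1-0011 ←essential
  m52: 1101-0 ←essential
  m54: 1-0110,1101-0
Essential: -0-101, 001011, 1-0011, 100-1-, 1101-0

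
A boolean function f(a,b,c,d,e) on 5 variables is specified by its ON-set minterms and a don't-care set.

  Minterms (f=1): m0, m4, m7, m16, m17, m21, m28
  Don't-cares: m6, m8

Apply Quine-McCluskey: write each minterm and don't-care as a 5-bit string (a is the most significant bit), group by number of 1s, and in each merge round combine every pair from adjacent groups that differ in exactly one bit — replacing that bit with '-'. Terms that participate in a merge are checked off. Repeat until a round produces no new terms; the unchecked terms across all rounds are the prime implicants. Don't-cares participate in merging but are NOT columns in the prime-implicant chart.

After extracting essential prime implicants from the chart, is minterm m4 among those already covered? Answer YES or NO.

[col 0] 00000*, 00100*, 00110*, 00111*, 01000*, 10000*, 10001*, 10101*, 11100
[col 1] -0000, 0-000, 00-00, 001-0, 0011-, 10-01, 1000-
Prime implicants: -0000, 0-000, 00-00, 001-0, 0011-, 10-01, 1000-, 11100
PI chart (minterm → PIs covering it):
  0 | -0000,0-000,00-00
  4 | 00-00,001-0
  7 | 0011-  (sole → essential)
  16 | -0000,1000-
  17 | 10-01,1000-
  21 | 10-01  (sole → essential)
  28 | 11100  (sole → essential)
Essential prime implicants: 0011-, 10-01, 11100

NO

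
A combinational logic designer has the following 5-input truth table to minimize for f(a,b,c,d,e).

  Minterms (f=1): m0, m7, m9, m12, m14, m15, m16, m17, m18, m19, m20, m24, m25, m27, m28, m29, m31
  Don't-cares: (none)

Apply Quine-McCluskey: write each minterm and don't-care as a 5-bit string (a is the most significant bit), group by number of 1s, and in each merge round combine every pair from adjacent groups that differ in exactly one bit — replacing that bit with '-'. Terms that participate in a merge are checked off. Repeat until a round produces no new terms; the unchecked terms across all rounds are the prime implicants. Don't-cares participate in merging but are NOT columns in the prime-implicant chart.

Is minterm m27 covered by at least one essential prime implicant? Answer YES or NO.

Round 0: 00000✓ 00111✓ 01001✓ 01100✓ 01110✓ 01111✓ 10000✓ 10001✓ 10010✓ 10011✓ 10100✓ 11000✓ 11001✓ 11011✓ 11100✓ 11101✓ 11111✓
Round 1: -0000 -1001 -1100 -1111 0-111 011-0 0111- 1-000✓ 1-001✓ 1-011✓ 1-100✓ 10-00✓ 100-0✓ 100-1✓ 1000-✓ 1001-✓ 11-00✓ 11-01✓ 11-11✓ 110-1✓ 1100-✓ 111-1✓ 1110-✓
Round 2: 1--00 1-0-1 1-00- 100-- 11--1 11-0-
PIs = {-0000, -1001, -1100, -1111, 0-111, 011-0, 0111-, 1--00, 1-0-1, 1-00-, 100--, 11--1, 11-0-}
Coverage chart:
  m0: -0000 ←essential
  m7: 0-111 ←essential
  m9: -1001 ←essential
  m12: -1100,011-0
  m14: 011-0,0111-
  m15: -1111,0-111,0111-
  m16: -0000,1--00,1-00-,100--
  m17: 1-0-1,1-00-,100--
  m18: 100-- ←essential
  m19: 1-0-1,100--
  m20: 1--00 ←essential
  m24: 1--00,1-00-,11-0-
  m25: -1001,1-0-1,1-00-,11--1,11-0-
  m27: 1-0-1,11--1
  m28: -1100,1--00,11-0-
  m29: 11--1,11-0-
  m31: -1111,11--1
Essential: -0000, -1001, 0-111, 1--00, 100--

NO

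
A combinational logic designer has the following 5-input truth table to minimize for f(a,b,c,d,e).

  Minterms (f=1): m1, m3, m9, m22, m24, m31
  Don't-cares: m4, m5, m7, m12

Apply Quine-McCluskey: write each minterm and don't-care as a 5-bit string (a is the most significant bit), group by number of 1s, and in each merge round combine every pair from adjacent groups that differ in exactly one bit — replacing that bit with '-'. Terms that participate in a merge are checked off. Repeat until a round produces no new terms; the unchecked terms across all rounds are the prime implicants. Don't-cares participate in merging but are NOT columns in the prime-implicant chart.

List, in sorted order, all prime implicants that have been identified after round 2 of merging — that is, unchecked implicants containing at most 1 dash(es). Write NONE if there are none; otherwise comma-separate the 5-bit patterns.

[col 0] 00001*, 00011*, 00100*, 00101*, 00111*, 01001*, 01100*, 10110, 11000, 11111
[col 1] 0-001, 0-100, 00-01*, 00-11*, 000-1*, 001-1*, 0010-
[col 2] 00--1
Prime implicants: 0-001, 0-100, 00--1, 0010-, 10110, 11000, 11111

0-001, 0-100, 0010-, 10110, 11000, 11111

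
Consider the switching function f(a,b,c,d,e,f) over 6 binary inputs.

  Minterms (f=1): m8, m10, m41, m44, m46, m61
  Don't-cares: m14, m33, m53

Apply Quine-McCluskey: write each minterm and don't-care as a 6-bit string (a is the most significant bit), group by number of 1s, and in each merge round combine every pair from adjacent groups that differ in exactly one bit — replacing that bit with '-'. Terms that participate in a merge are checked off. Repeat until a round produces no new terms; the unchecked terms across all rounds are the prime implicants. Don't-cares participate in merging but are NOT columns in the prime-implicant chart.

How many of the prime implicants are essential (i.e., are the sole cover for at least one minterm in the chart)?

Round 0: 001000✓ 001010✓ 001110✓ 100001✓ 101001✓ 101100✓ 101110✓ 110101✓ 111101✓
Round 1: -01110 001-10 0010-0 10-001 1011-0 11-101
PIs = {-01110, 001-10, 0010-0, 10-001, 1011-0, 11-101}
Coverage chart:
  m8: 0010-0 ←essential
  m10: 001-10,0010-0
  m41: 10-001 ←essential
  m44: 1011-0 ←essential
  m46: -01110,1011-0
  m61: 11-101 ←essential
Essential: 0010-0, 10-001, 1011-0, 11-101

4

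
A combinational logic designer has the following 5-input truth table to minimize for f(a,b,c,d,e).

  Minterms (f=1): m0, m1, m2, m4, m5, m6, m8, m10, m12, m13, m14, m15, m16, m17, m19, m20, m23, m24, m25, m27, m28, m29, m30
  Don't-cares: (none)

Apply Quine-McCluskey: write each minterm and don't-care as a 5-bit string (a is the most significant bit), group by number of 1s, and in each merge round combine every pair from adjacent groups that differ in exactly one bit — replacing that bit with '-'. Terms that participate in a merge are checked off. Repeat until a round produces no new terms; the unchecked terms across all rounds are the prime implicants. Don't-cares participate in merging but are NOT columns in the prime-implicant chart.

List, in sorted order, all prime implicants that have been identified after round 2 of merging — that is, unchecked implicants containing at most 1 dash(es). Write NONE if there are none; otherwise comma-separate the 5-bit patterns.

Round 0: 00000✓ 00001✓ 00010✓ 00100✓ 00101✓ 00110✓ 01000✓ 01010✓ 01100✓ 01101✓ 01110✓ 01111✓ 10000✓ 10001✓ 10011✓ 10100✓ 10111✓ 11000✓ 11001✓ 11011✓ 11100✓ 11101✓ 11110✓
Round 1: -0000✓ -0001✓ -0100✓ -1000✓ -1100✓ -1101✓ -1110✓ 0-000✓ 0-010✓ 0-100✓ 0-101✓ 0-110✓ 00-00✓ 00-01✓ 00-10✓ 000-0✓ 0000-✓ 001-0✓ 0010-✓ 01-00✓ 01-10✓ 010-0✓ 011-0✓ 011-1✓ 0110-✓ 0111-✓ 1-000✓ 1-001✓ 1-011✓ 1-100✓ 10-00✓ 10-11 100-1✓ 1000-✓ 11-00✓ 11-01✓ 110-1✓ 1100-✓ 111-0✓ 1110-✓
Round 2: --000✓ --100✓ -0-00✓ -000- -1-00✓ -11-0 -110- 0--00✓ 0--10✓ 0-0-0✓ 0-1-0✓ 0-10- 00--0✓ 00-0- 01--0✓ 011-- 1--00✓ 1-0-1 1-00- 11-0-
Round 3: ---00 0---0
PIs = {---00, -000-, -11-0, -110-, 0---0, 0-10-, 00-0-, 011--, 1-0-1, 1-00-, 10-11, 11-0-}

10-11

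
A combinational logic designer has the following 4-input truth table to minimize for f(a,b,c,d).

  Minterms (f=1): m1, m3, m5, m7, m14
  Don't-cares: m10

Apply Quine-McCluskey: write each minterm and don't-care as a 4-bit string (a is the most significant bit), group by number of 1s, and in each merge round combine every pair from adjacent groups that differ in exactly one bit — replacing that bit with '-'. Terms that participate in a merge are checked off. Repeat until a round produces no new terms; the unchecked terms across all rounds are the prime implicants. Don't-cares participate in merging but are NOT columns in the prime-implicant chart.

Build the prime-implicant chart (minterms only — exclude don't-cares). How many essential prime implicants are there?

2

size-2^0 implicants → 0001(✓)  0011(✓)  0101(✓)  0111(✓)  1010(✓)  1110(✓)
size-2^1 implicants → 0-01(✓)  0-11(✓)  00-1(✓)  01-1(✓)  1-10
size-2^2 implicants → 0--1
Unchecked terms (primes): 0--1, 1-10
Minterm coverage:
  m1 ⊆ 0--1 [E]
  m3 ⊆ 0--1 [E]
  m5 ⊆ 0--1 [E]
  m7 ⊆ 0--1 [E]
  m14 ⊆ 1-10 [E]
E = {0--1, 1-10}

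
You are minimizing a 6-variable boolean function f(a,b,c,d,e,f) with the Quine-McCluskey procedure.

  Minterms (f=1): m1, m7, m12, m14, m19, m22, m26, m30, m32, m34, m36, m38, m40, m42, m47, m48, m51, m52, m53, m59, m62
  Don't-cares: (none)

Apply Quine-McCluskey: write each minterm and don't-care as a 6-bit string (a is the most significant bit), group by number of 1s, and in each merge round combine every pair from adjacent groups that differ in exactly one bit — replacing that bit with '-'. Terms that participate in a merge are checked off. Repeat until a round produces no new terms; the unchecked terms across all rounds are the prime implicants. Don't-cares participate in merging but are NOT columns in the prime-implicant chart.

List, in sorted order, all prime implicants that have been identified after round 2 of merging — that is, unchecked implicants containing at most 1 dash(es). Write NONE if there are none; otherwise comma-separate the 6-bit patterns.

[col 0] 000001, 000111, 001100*, 001110*, 010011*, 010110*, 011010*, 011110*, 100000*, 100010*, 100100*, 100110*, 101000*, 101010*, 101111, 110000*, 110011*, 110100*, 110101*, 111011*, 111110*
[col 1] -10011, -11110, 0-1110, 0011-0, 01-110, 011-10, 1-0000*, 1-0100*, 10-000*, 10-010*, 100-00*, 100-10*, 1000-0*, 1001-0*, 1010-0*, 11-011, 110-00*, 11010-
[col 2] 1-0-00, 10-0-0, 100--0
Prime implicants: -10011, -11110, 0-1110, 000001, 000111, 0011-0, 01-110, 011-10, 1-0-00, 10-0-0, 100--0, 101111, 11-011, 11010-

-10011, -11110, 0-1110, 000001, 000111, 0011-0, 01-110, 011-10, 101111, 11-011, 11010-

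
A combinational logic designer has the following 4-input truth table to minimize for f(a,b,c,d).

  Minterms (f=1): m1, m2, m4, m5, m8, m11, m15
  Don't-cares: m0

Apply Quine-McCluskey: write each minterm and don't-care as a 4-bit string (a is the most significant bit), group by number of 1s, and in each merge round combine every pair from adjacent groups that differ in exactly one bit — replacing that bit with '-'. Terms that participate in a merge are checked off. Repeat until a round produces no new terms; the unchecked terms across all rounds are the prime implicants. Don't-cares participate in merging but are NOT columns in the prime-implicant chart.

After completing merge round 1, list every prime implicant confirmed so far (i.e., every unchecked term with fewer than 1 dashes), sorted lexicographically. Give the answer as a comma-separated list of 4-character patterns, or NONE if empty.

size-2^0 implicants → 0000(✓)  0001(✓)  0010(✓)  0100(✓)  0101(✓)  1000(✓)  1011(✓)  1111(✓)
size-2^1 implicants → -000  0-00(✓)  0-01(✓)  00-0  000-(✓)  010-(✓)  1-11
size-2^2 implicants → 0-0-
Unchecked terms (primes): -000, 0-0-, 00-0, 1-11

NONE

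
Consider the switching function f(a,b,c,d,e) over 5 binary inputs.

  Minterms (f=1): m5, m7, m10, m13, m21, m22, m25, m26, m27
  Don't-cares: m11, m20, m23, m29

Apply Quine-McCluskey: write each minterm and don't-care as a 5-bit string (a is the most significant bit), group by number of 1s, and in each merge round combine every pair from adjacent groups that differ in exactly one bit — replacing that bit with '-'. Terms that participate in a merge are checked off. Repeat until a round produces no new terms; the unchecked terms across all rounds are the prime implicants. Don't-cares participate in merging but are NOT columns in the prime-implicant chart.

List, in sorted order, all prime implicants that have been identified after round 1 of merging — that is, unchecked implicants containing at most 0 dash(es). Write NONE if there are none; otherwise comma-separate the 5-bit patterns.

[col 0] 00101*, 00111*, 01010*, 01011*, 01101*, 10100*, 10101*, 10110*, 10111*, 11001*, 11010*, 11011*, 11101*
[col 1] -0101*, -0111*, -1010*, -1011*, -1101*, 0-101*, 001-1*, 0101-*, 1-101*, 101-0*, 101-1*, 1010-*, 1011-*, 11-01, 110-1, 1101-*
[col 2] --101, -01-1, -101-, 101--
Prime implicants: --101, -01-1, -101-, 101--, 11-01, 110-1

NONE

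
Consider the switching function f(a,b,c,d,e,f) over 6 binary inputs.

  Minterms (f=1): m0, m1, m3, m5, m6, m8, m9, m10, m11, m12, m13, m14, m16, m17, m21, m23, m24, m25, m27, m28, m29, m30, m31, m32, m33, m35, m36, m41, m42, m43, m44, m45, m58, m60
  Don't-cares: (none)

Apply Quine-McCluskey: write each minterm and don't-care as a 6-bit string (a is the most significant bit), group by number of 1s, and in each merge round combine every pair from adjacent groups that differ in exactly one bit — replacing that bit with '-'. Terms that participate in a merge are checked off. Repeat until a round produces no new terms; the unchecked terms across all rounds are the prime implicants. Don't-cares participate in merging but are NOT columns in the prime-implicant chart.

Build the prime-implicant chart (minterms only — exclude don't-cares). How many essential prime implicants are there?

7

Round 0: 000000✓ 000001✓ 000011✓ 000101✓ 000110✓ 001000✓ 001001✓ 001010✓ 001011✓ 001100✓ 001101✓ 001110✓ 010000✓ 010001✓ 010101✓ 010111✓ 011000✓ 011001✓ 011011✓ 011100✓ 011101✓ 011110✓ 011111✓ 100000✓ 100001✓ 100011✓ 100100✓ 101001✓ 101010✓ 101011✓ 101100✓ 101101✓ 111010✓ 111100✓
Round 1: -00000✓ -00001✓ -00011✓ -01001✓ -01010✓ -01011✓ -01100✓ -01101✓ -11100✓ 0-0000✓ 0-0001✓ 0-0101✓ 0-1000✓ 0-1001✓ 0-1011✓ 0-1100✓ 0-1101✓ 0-1110✓ 00-000✓ 00-001✓ 00-011✓ 00-101✓ 00-110 000-01✓ 0000-1✓ 00000-✓ 001-00✓ 001-01✓ 001-10✓ 0010-0✓ 0010-1✓ 00100-✓ 00101-✓ 0011-0✓ 00110-✓ 01-000✓ 01-001✓ 01-101✓ 01-111✓ 010-01✓ 01000-✓ 0101-1✓ 011-00✓ 011-01✓ 011-11✓ 0110-1✓ 01100-✓ 0111-0✓ 0111-1✓ 01110-✓ 01111-✓ 1-1010 1-1100✓ 10-001✓ 10-011✓ 10-100 100-00 1000-1✓ 10000-✓ 101-01✓ 1010-1✓ 10101-✓ 10110-✓
Round 2: --1100 -0-001✓ -0-011✓ -000-1✓ -0000- -01-01 -010-1✓ -0101- -0110- 0--000✓ 0--001✓ 0--101✓ 0-0-01✓ 0-000-✓ 0-1-00✓ 0-1-01✓ 0-10-1 0-100-✓ 0-11-0 0-110-✓ 00--01✓ 00-0-1✓ 00-00-✓ 001--0 001-0-✓ 0010-- 01--01✓ 01-00-✓ 01-1-1 011--1 011-0-✓ 0111-- 10-0-1✓
Round 3: -0-0-1 0---01 0--00- 0-1-0-
PIs = {--1100, -0-0-1, -0000-, -01-01, -0101-, -0110-, 0---01, 0--00-, 0-1-0-, 0-10-1, 0-11-0, 00-110, 001--0, 0010--, 01-1-1, 011--1, 0111--, 1-1010, 10-100, 100-00}
Coverage chart:
  m0: -0000-,0--00-
  m1: -0-0-1,-0000-,0---01,0--00-
  m3: -0-0-1 ←essential
  m5: 0---01 ←essential
  m6: 00-110 ←essential
  m8: 0--00-,0-1-0-,001--0,0010--
  m9: -0-0-1,-01-01,0---01,0--00-,0-1-0-,0-10-1,0010--
  m10: -0101-,001--0,0010--
  m11: -0-0-1,-0101-,0-10-1,0010--
  m12: --1100,-0110-,0-1-0-,0-11-0,001--0
  m13: -01-01,-0110-,0---01,0-1-0-
  m14: 0-11-0,00-110,001--0
  m16: 0--00- ←essential
  m17: 0---01,0--00-
  m21: 0---01,01-1-1
  m23: 01-1-1 ←essential
  m24: 0--00-,0-1-0-
  m25: 0---01,0--00-,0-1-0-,0-10-1,011--1
  m27: 0-10-1,011--1
  m28: --1100,0-1-0-,0-11-0,0111--
  m29: 0---01,0-1-0-,01-1-1,011--1,0111--
  m30: 0-11-0,0111--
  m31: 01-1-1,011--1,0111--
  m32: -0000-,100-00
  m33: -0-0-1,-0000-
  m35: -0-0-1 ←essential
  m36: 10-100,100-00
  m41: -0-0-1,-01-01
  m42: -0101-,1-1010
  m43: -0-0-1,-0101-
  m44: --1100,-0110-,10-100
  m45: -01-01,-0110-
  m58: 1-1010 ←essential
  m60: --1100 ←essential
Essential: --1100, -0-0-1, 0---01, 0--00-, 00-110, 01-1-1, 1-1010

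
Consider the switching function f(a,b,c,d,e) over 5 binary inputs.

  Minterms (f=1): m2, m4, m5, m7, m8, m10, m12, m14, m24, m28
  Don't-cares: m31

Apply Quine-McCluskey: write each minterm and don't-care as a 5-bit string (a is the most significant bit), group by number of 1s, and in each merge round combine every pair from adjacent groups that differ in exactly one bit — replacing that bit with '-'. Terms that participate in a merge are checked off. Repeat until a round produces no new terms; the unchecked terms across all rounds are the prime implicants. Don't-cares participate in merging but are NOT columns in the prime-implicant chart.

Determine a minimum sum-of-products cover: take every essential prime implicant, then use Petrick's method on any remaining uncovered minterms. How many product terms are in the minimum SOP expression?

[col 0] 00010*, 00100*, 00101*, 00111*, 01000*, 01010*, 01100*, 01110*, 11000*, 11100*, 11111
[col 1] -1000*, -1100*, 0-010, 0-100, 001-1, 0010-, 01-00*, 01-10*, 010-0*, 011-0*, 11-00*
[col 2] -1-00, 01--0
Prime implicants: -1-00, 0-010, 0-100, 001-1, 0010-, 01--0, 11111
PI chart (minterm → PIs covering it):
  2 | 0-010  (sole → essential)
  4 | 0-100,0010-
  5 | 001-1,0010-
  7 | 001-1  (sole → essential)
  8 | -1-00,01--0
  10 | 0-010,01--0
  12 | -1-00,0-100,01--0
  14 | 01--0  (sole → essential)
  24 | -1-00  (sole → essential)
  28 | -1-00  (sole → essential)
Essential prime implicants: -1-00, 0-010, 001-1, 01--0
Petrick residual → 0-100
Minimum SOP uses 5 PIs: bd'e' + a'c'de' + a'cd'e' + a'b'ce + a'be'

5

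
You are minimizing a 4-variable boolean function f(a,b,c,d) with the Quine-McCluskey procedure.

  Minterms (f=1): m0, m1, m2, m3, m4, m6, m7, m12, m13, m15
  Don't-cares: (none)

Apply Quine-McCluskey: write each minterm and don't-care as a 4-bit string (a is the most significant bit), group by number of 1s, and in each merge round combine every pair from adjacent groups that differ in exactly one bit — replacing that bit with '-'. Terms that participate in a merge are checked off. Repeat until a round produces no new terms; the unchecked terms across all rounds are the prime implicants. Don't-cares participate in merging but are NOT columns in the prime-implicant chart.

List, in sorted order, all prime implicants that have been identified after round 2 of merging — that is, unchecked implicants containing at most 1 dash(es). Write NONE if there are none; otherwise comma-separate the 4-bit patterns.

-100, -111, 11-1, 110-

Round 0: 0000✓ 0001✓ 0010✓ 0011✓ 0100✓ 0110✓ 0111✓ 1100✓ 1101✓ 1111✓
Round 1: -100 -111 0-00✓ 0-10✓ 0-11✓ 00-0✓ 00-1✓ 000-✓ 001-✓ 01-0✓ 011-✓ 11-1 110-
Round 2: 0--0 0-1- 00--
PIs = {-100, -111, 0--0, 0-1-, 00--, 11-1, 110-}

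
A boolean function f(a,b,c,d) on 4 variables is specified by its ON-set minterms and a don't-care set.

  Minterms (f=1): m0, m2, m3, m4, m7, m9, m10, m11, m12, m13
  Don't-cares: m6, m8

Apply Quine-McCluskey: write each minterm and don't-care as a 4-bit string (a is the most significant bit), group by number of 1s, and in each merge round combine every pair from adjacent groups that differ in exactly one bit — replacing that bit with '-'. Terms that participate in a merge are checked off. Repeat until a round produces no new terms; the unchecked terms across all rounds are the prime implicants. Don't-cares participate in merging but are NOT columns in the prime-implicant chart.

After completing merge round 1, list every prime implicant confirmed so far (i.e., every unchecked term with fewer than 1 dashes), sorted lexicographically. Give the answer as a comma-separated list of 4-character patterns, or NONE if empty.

NONE

[col 0] 0000*, 0010*, 0011*, 0100*, 0110*, 0111*, 1000*, 1001*, 1010*, 1011*, 1100*, 1101*
[col 1] -000*, -010*, -011*, -100*, 0-00*, 0-10*, 0-11*, 00-0*, 001-*, 01-0*, 011-*, 1-00*, 1-01*, 10-0*, 10-1*, 100-*, 101-*, 110-*
[col 2] --00, -0-0, -01-, 0--0, 0-1-, 1-0-, 10--
Prime implicants: --00, -0-0, -01-, 0--0, 0-1-, 1-0-, 10--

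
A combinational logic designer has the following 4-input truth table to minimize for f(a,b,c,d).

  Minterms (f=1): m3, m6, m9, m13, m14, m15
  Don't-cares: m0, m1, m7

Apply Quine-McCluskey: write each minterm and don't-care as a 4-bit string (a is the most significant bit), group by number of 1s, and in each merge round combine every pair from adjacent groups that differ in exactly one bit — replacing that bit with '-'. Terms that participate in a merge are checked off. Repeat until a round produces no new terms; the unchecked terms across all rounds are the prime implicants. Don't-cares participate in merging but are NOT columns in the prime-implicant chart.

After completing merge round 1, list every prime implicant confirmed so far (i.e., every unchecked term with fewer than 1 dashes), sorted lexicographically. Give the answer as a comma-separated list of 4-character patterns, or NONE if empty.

Round 0: 0000✓ 0001✓ 0011✓ 0110✓ 0111✓ 1001✓ 1101✓ 1110✓ 1111✓
Round 1: -001 -110✓ -111✓ 0-11 00-1 000- 011-✓ 1-01 11-1 111-✓
Round 2: -11-
PIs = {-001, -11-, 0-11, 00-1, 000-, 1-01, 11-1}

NONE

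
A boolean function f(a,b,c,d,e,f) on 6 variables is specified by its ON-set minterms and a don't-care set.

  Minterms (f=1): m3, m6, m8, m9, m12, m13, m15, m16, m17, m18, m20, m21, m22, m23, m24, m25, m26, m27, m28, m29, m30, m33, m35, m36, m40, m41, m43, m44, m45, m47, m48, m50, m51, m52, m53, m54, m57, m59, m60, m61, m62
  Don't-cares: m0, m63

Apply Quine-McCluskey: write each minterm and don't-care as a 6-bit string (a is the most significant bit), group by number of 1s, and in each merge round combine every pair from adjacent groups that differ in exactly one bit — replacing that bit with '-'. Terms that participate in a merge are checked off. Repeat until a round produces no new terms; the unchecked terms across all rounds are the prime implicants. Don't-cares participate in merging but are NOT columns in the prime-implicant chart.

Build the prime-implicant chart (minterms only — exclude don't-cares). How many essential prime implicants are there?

Round 0: 000000✓ 000011✓ 000110✓ 001000✓ 001001✓ 001100✓ 001101✓ 001111✓ 010000✓ 010001✓ 010010✓ 010100✓ 010101✓ 010110✓ 010111✓ 011000✓ 011001✓ 011010✓ 011011✓ 011100✓ 011101✓ 011110✓ 100001✓ 100011✓ 100100✓ 101000✓ 101001✓ 101011✓ 101100✓ 101101✓ 101111✓ 110000✓ 110010✓ 110011✓ 110100✓ 110101✓ 110110✓ 111001✓ 111011✓ 111100✓ 111101✓ 111110✓ 111111✓
Round 1: -00011 -01000✓ -01001✓ -01100✓ -01101✓ -01111✓ -10000✓ -10010✓ -10100✓ -10101✓ -10110✓ -11001✓ -11011✓ -11100✓ -11101✓ -11110✓ 0-0000✓ 0-0110 0-1000✓ 0-1001✓ 0-1100✓ 0-1101✓ 00-000✓ 001-00✓ 001-01✓ 00100-✓ 0011-1✓ 00110-✓ 01-000✓ 01-001✓ 01-010✓ 01-100✓ 01-101✓ 01-110✓ 010-00✓ 010-01✓ 010-10✓ 0100-0✓ 01000-✓ 0101-0✓ 0101-1✓ 01010-✓ 01011-✓ 011-00✓ 011-01✓ 011-10✓ 0110-0✓ 0110-1✓ 01100-✓ 01101-✓ 0111-0✓ 01110-✓ 1-0011✓ 1-0100✓ 1-1001✓ 1-1011✓ 1-1100✓ 1-1101✓ 1-1111✓ 10-001✓ 10-011✓ 10-100✓ 1000-1✓ 101-00✓ 101-01✓ 101-11✓ 1010-1✓ 10100-✓ 1011-1✓ 10110-✓ 11-011✓ 11-100✓ 11-101✓ 11-110✓ 110-00✓ 110-10✓ 1100-0✓ 11001- 1101-0✓ 11010-✓ 111-01✓ 111-11✓ 1110-1✓ 1111-0✓ 1111-1✓ 11110-✓ 11111-✓
Round 2: --1001✓ --1100✓ --1101✓ -01-00✓ -01-01✓ -0100-✓ -011-1 -0110-✓ -1-100✓ -1-101✓ -1-110✓ -10-00✓ -10-10✓ -100-0✓ -101-0✓ -1010-✓ -11-01✓ -110-1 -111-0✓ -1110-✓ 0--000 0-1-00✓ 0-1-01✓ 0-100-✓ 0-110-✓ 001-0-✓ 01--00✓ 01--01✓ 01--10✓ 01-0-0✓ 01-00-✓ 01-1-0✓ 01-10-✓ 010--0✓ 010-0-✓ 0101-- 011--0✓ 011-0-✓ 0110-- 1--011 1--100 1-1-01✓ 1-1-11✓ 1-10-1✓ 1-11-1✓ 1-110-✓ 10-0-1 101--1✓ 101-0-✓ 11-1-0✓ 11-10-✓ 110--0✓ 111--1✓ 1111--
Round 3: --1-01 --110- -01-0- -1-1-0 -1-10- -10--0 0-1-0- 01---0 01--0- 1-1--1
PIs = {--1-01, --110-, -00011, -01-0-, -011-1, -1-1-0, -1-10-, -10--0, -110-1, 0--000, 0-0110, 0-1-0-, 01---0, 01--0-, 0101--, 0110--, 1--011, 1--100, 1-1--1, 10-0-1, 11001-, 1111--}
Coverage chart:
  m3: -00011 ←essential
  m6: 0-0110 ←essential
  m8: -01-0-,0--000,0-1-0-
  m9: --1-01,-01-0-,0-1-0-
  m12: --110-,-01-0-,0-1-0-
  m13: --1-01,--110-,-01-0-,-011-1,0-1-0-
  m15: -011-1 ←essential
  m16: -10--0,0--000,01---0,01--0-
  m17: 01--0- ←essential
  m18: -10--0,01---0
  m20: -1-1-0,-1-10-,-10--0,01---0,01--0-,0101--
  m21: -1-10-,01--0-,0101--
  m22: -1-1-0,-10--0,0-0110,01---0,0101--
  m23: 0101-- ←essential
  m24: 0--000,0-1-0-,01---0,01--0-,0110--
  m25: --1-01,-110-1,0-1-0-,01--0-,0110--
  m26: 01---0,0110--
  m27: -110-1,0110--
  m28: --110-,-1-1-0,-1-10-,0-1-0-,01---0,01--0-
  m29: --1-01,--110-,-1-10-,0-1-0-,01--0-
  m30: -1-1-0,01---0
  m33: 10-0-1 ←essential
  m35: -00011,1--011,10-0-1
  m36: 1--100 ←essential
  m40: -01-0- ←essential
  m41: --1-01,-01-0-,1-1--1,10-0-1
  m43: 1--011,1-1--1,10-0-1
  m44: --110-,-01-0-,1--100
  m45: --1-01,--110-,-01-0-,-011-1,1-1--1
  m47: -011-1,1-1--1
  m48: -10--0 ←essential
  m50: -10--0,11001-
  m51: 1--011,11001-
  m52: -1-1-0,-1-10-,-10--0,1--100
  m53: -1-10- ←essential
  m54: -1-1-0,-10--0
  m57: --1-01,-110-1,1-1--1
  m59: -110-1,1--011,1-1--1
  m60: --110-,-1-1-0,-1-10-,1--100,1111--
  m61: --1-01,--110-,-1-10-,1-1--1,1111--
  m62: -1-1-0,1111--
Essential: -00011, -01-0-, -011-1, -1-10-, -10--0, 0-0110, 01--0-, 0101--, 1--100, 10-0-1

10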